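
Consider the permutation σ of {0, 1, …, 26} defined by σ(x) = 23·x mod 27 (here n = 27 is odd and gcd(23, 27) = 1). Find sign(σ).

Orbit of 2 under x↦23x: [2, 19, 5, 7, 26, 4, 11]… (length divides ord_27(23)).
Cycle type of π: 18 + 6 + 2 + 1; total 4 cycles.
With 4 cycles on 27 points, sign = (−1)^{27−4} = -1.

-1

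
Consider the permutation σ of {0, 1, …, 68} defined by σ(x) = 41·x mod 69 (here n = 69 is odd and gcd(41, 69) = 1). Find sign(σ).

Trace 52: π^k(52) = [52, 62, 58, 32, 1, 41, 25] for k=0..6.
The orbit structure of x ↦ 41x mod 69: 6 orbits of sizes [22, 22, 11, 11, 2, 1].
With 6 cycles on 69 points, sign = (−1)^{69−6} = -1.

-1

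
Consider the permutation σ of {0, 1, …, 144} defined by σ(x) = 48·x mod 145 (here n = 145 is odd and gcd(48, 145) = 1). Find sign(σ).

+1

Trace 142: π^k(142) = [142, 1, 48, 129, 102, 111, 108] for k=0..6.
Cycle lengths of π_48 on ℤ/145ℤ: [28, 28, 28, 28, 28, 4, 1]; 7 cycles in total.
With 7 cycles on 145 points, sign = (−1)^{145−7} = +1.
Check: (48/145) = +1 by Zolotarev.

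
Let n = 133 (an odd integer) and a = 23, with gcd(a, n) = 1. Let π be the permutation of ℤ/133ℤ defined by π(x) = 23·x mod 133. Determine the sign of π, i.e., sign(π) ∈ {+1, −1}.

+1

Orbit of 81 under x↦23x: [81, 1, 23, 130, 64, 9, 74]… (length divides ord_133(23)).
17 cycles of lengths [9, 9, 9, 9, 9, 9, 9, 9, 9, 9, 9, 9, 9, 9, 3, 3, 1].
With 17 cycles on 133 points, sign = (−1)^{133−17} = +1.
(23|133)_J = +1 (Zolotarev's lemma cross-check).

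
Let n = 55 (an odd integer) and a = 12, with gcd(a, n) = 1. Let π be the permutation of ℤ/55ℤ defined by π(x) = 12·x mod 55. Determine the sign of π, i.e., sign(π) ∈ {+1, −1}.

-1

Orbit of 34 under x↦12x: [34, 23, 1, 12]… (length divides ord_55(12)).
22 cycles of lengths [4, 4, 4, 4, 4, 4, 4, 4, 4, 4, 4, 1, 1, 1, 1, 1, 1, 1, 1, 1, 1, 1].
sign(π) = (−1)^{n − #cycles} = (−1)^{55−22} = (−1)^33 = -1.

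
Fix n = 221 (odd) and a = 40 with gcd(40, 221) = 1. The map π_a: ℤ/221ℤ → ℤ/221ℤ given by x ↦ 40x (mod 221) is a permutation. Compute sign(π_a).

-1

Orbit of 40 under x↦40x: [40, 53, 131, 157, 92, 144, 14]… (length divides ord_221(40)).
Cycle type of π: 16×13 + 1×13; total 26 cycles.
sign(π) = (−1)^{n − #cycles} = (−1)^{221−26} = (−1)^195 = -1.
(40|221)_J = -1 (Zolotarev's lemma cross-check).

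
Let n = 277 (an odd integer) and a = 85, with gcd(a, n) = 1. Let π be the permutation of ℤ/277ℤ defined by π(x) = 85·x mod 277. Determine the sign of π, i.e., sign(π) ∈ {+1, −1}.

Trace 202: π^k(202) = [202, 273, 214, 185, 213, 100, 190] for k=0..6.
π_85 has 5 disjoint cycles with lengths [69, 69, 69, 69, 1] on {0,…,276}.
5 cycles on 277: each ℓ→(−1)^(ℓ−1), product (−1)^272 = +1.
Check: (85/277) = +1 by Zolotarev.

+1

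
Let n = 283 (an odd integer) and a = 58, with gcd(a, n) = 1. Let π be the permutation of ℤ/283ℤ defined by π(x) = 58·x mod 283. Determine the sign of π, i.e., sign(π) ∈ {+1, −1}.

-1

Trace 217: π^k(217) = [217, 134, 131, 240, 53, 244, 2] for k=0..6.
Cycle lengths of π_58 on ℤ/283ℤ: [94, 94, 94, 1]; 4 cycles in total.
With 4 cycles on 283 points, sign = (−1)^{283−4} = -1.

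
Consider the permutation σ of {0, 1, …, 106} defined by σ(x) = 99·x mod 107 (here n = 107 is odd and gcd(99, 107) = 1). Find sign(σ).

+1

Orbit of 61 under x↦99x: [61, 47, 52, 12, 11, 19, 62]… (length divides ord_107(99)).
Decompose π into cycles: lengths [53, 53, 1] (3 cycles, including the fixed point 0).
With 3 cycles on 107 points, sign = (−1)^{107−3} = +1.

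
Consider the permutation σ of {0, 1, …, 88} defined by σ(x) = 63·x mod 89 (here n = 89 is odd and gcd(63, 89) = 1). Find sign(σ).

Trace 63: π^k(63) = [63, 53, 46, 50, 35, 69, 75] for k=0..6.
Cycle lengths of π_63 on ℤ/89ℤ: [88, 1]; 2 cycles in total.
n − c = 89 − 2 = 87; sign = (−1)^87 = -1.

-1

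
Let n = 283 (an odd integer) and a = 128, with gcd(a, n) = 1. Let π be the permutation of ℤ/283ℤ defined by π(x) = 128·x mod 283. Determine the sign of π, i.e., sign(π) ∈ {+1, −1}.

Start at x=217: 217 → 42 → 282 → 155 → 30 → 161 → 232 → … (one orbit).
Cycle type of π: 94×3 + 1; total 4 cycles.
Σ(ℓ_i−1) = 283−4 = 279; sign = (−1)^279 = -1.
(128|283)_J = -1 (Zolotarev's lemma cross-check).

-1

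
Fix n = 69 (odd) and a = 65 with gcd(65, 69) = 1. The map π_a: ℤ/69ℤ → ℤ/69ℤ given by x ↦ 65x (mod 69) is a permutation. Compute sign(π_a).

+1

Orbit of 65 under x↦65x: [65, 16, 5, 49, 11, 25, 38]… (length divides ord_69(65)).
π_65 has 5 disjoint cycles with lengths [22, 22, 22, 2, 1] on {0,…,68}.
sign(π) = (−1)^{n − #cycles} = (−1)^{69−5} = (−1)^64 = +1.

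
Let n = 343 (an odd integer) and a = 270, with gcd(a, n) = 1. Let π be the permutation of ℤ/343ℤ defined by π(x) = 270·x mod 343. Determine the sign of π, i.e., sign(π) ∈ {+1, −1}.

Trace 134: π^k(134) = [134, 165, 303, 176, 186, 142, 267] for k=0..6.
The orbit structure of x ↦ 270x mod 343: 7 orbits of sizes [147, 147, 21, 21, 3, 3, 1].
7 cycles on 343: each ℓ→(−1)^(ℓ−1), product (−1)^336 = +1.
Zolotarev: (270|343) = +1, matching the cycle-count sign.

+1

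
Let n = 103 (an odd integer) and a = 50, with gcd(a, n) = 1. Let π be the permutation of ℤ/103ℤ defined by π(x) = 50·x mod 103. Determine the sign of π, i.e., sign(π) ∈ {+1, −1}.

+1

Trace 14: π^k(14) = [14, 82, 83, 30, 58, 16, 79] for k=0..6.
3 cycles of lengths [51, 51, 1].
With 3 cycles on 103 points, sign = (−1)^{103−3} = +1.
Via Zolotarev, sign(π_{50}) = (50|103) = +1.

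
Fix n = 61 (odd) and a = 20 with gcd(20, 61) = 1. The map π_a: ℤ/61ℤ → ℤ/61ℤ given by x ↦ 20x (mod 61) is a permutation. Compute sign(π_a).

Orbit of 20 under x↦20x: [20, 34, 9, 58, 1]… (length divides ord_61(20)).
The orbit structure of x ↦ 20x mod 61: 13 orbits of sizes [5, 5, 5, 5, 5, 5, 5, 5, 5, 5, 5, 5, 1].
61 − 13 = 48 transpositions; sign(π) = (−1)^48 = +1.

+1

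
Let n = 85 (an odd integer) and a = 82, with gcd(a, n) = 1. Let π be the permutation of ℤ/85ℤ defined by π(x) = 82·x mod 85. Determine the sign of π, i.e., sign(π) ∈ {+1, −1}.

Start at x=28: 28 → 1 → 82 → 9 → 58 → 81 → 12 → … (one orbit).
7 cycles of lengths [16, 16, 16, 16, 16, 4, 1].
85 − 7 = 78 transpositions; sign(π) = (−1)^78 = +1.
(82|85)_J = +1 (Zolotarev's lemma cross-check).

+1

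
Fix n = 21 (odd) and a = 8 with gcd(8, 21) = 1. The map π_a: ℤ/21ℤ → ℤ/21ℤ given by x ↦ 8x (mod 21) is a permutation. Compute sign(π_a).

Trace 8: π^k(8) = [8, 1] for k=0..1.
Decompose π into cycles: lengths [2, 2, 2, 2, 2, 2, 2, 1, 1, 1, 1, 1, 1, 1] (14 cycles, including the fixed point 0).
n − c = 21 − 14 = 7; sign = (−1)^7 = -1.
Check: (8/21) = -1 by Zolotarev.

-1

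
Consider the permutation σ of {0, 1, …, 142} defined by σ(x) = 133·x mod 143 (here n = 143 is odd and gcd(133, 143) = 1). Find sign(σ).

+1

Orbit of 1 under x↦133x: [1, 133, 100]… (length divides ord_143(133)).
Cycle type of π: 3×44 + 1×11; total 55 cycles.
n − c = 143 − 55 = 88; sign = (−1)^88 = +1.
(133|143)_J = +1 (Zolotarev's lemma cross-check).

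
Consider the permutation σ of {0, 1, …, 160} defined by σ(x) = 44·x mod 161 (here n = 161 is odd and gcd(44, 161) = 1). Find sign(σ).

-1

Start at x=148: 148 → 72 → 109 → 127 → 114 → 25 → 134 → … (one orbit).
Cycle lengths of π_44 on ℤ/161ℤ: [66, 66, 22, 3, 3, 1]; 6 cycles in total.
sign(π) = (−1)^{n − #cycles} = (−1)^{161−6} = (−1)^155 = -1.
Check: (44/161) = -1 by Zolotarev.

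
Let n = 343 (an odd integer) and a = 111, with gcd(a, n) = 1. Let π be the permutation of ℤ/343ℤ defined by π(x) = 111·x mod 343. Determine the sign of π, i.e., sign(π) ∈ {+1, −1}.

-1

Trace 139: π^k(139) = [139, 337, 20, 162, 146, 85, 174] for k=0..6.
The orbit structure of x ↦ 111x mod 343: 10 orbits of sizes [98, 98, 98, 14, 14, 14, 2, 2, 2, 1].
With 10 cycles on 343 points, sign = (−1)^{343−10} = -1.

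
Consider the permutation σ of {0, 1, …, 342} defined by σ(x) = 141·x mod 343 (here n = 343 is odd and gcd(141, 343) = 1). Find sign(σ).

Orbit of 78 under x↦141x: [78, 22, 15, 57, 148, 288, 134]… (length divides ord_343(141)).
Decompose π into cycles: lengths [49, 49, 49, 49, 49, 49, 7, 7, 7, 7, 7, 7, 1, 1, 1, 1, 1, 1, 1] (19 cycles, including the fixed point 0).
19 cycles on 343: each ℓ→(−1)^(ℓ−1), product (−1)^324 = +1.
Via Zolotarev, sign(π_{141}) = (141|343) = +1.

+1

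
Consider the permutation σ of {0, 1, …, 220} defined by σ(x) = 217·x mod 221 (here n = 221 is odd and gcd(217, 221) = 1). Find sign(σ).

Orbit of 191 under x↦217x: [191, 120, 183, 152, 55, 1, 217]… (length divides ord_221(217)).
The orbit structure of x ↦ 217x mod 221: 25 orbits of sizes [12, 12, 12, 12, 12, 12, 12, 12, 12, 12, 12, 12, 12, 12, 12, 12, 4, 4, 4, 4, 3, 3, 3, 3, 1].
sign(π) = (−1)^{n − #cycles} = (−1)^{221−25} = (−1)^196 = +1.

+1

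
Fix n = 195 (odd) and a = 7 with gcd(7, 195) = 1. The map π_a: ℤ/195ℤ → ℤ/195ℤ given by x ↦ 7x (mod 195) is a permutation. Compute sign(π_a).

+1

Start at x=16: 16 → 112 → 4 → 28 → 1 → 7 → 49 → … (one orbit).
Cycle type of π: 12×15 + 4×3 + 1×3; total 21 cycles.
With 21 cycles on 195 points, sign = (−1)^{195−21} = +1.
Check: (7/195) = +1 by Zolotarev.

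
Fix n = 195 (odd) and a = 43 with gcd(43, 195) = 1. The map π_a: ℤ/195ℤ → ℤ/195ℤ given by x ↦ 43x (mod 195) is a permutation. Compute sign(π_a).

Trace 16: π^k(16) = [16, 103, 139, 127, 1, 43, 94] for k=0..6.
Cycle type of π: 12×12 + 6×6 + 4×3 + 1×3; total 24 cycles.
n − c = 195 − 24 = 171; sign = (−1)^171 = -1.
(43|195)_J = -1 (Zolotarev's lemma cross-check).

-1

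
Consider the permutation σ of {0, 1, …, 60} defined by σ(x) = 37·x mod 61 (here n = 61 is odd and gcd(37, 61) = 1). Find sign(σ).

Orbit of 53 under x↦37x: [53, 9, 28, 60, 24, 34, 38]… (length divides ord_61(37)).
Decompose π into cycles: lengths [20, 20, 20, 1] (4 cycles, including the fixed point 0).
4 cycles on 61: each ℓ→(−1)^(ℓ−1), product (−1)^57 = -1.

-1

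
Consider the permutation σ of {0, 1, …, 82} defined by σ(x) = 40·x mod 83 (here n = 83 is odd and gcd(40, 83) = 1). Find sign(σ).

Orbit of 33 under x↦40x: [33, 75, 12, 65, 27, 1, 40]… (length divides ord_83(40)).
Decompose π into cycles: lengths [41, 41, 1] (3 cycles, including the fixed point 0).
83 − 3 = 80 transpositions; sign(π) = (−1)^80 = +1.

+1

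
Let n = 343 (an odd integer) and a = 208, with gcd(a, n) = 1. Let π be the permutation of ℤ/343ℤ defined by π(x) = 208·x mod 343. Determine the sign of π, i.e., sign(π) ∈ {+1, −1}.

Orbit of 95 under x↦208x: [95, 209, 254, 10, 22, 117, 326]… (length divides ord_343(208)).
4 cycles of lengths [294, 42, 6, 1].
Σ(ℓ_i−1) = 343−4 = 339; sign = (−1)^339 = -1.
The Jacobi symbol (208|343) = -1 (Zolotarev) agrees.

-1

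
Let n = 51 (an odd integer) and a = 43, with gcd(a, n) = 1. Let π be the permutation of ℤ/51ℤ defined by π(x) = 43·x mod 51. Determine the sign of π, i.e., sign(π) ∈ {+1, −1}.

Start at x=49: 49 → 16 → 25 → 4 → 19 → 1 → 43 → … (one orbit).
Cycle type of π: 8×6 + 1×3; total 9 cycles.
n − c = 51 − 9 = 42; sign = (−1)^42 = +1.
The Jacobi symbol (43|51) = +1 (Zolotarev) agrees.

+1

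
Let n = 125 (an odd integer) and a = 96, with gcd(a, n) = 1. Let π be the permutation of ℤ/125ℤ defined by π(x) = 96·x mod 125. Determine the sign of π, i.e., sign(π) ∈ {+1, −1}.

Start at x=121: 121 → 116 → 11 → 56 → 1 → 96 → 91 → … (one orbit).
13 cycles of lengths [25, 25, 25, 25, 5, 5, 5, 5, 1, 1, 1, 1, 1].
Σ(ℓ_i−1) = 125−13 = 112; sign = (−1)^112 = +1.
Check: (96/125) = +1 by Zolotarev.

+1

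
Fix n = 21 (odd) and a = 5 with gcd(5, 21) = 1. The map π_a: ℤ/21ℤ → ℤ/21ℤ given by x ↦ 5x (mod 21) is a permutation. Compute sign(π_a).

+1

Orbit of 20 under x↦5x: [20, 16, 17, 1, 5, 4]… (length divides ord_21(5)).
π_5 has 5 disjoint cycles with lengths [6, 6, 6, 2, 1] on {0,…,20}.
Σ(ℓ_i−1) = 21−5 = 16; sign = (−1)^16 = +1.
Zolotarev: (5|21) = +1, matching the cycle-count sign.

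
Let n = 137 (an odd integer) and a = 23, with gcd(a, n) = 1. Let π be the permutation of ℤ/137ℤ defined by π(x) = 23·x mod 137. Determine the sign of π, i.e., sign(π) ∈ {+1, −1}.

-1

Trace 28: π^k(28) = [28, 96, 16, 94, 107, 132, 22] for k=0..6.
π_23 has 2 disjoint cycles with lengths [136, 1] on {0,…,136}.
With 2 cycles on 137 points, sign = (−1)^{137−2} = -1.
Via Zolotarev, sign(π_{23}) = (23|137) = -1.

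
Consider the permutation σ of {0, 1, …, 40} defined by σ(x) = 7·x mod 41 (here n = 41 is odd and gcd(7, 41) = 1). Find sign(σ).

-1

Orbit of 4 under x↦7x: [4, 28, 32, 19, 10, 29, 39]… (length divides ord_41(7)).
π_7 has 2 disjoint cycles with lengths [40, 1] on {0,…,40}.
sign(π) = (−1)^{n − #cycles} = (−1)^{41−2} = (−1)^39 = -1.
Check: (7/41) = -1 by Zolotarev.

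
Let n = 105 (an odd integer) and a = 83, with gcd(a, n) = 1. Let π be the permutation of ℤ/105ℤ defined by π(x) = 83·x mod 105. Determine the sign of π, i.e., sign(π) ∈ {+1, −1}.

Trace 64: π^k(64) = [64, 62, 1, 83] for k=0..3.
Decompose π into cycles: lengths [4, 4, 4, 4, 4, 4, 4, 4, 4, 4, 4, 4, 4, 4, 4, 4, 4, 4, 4, 4, 4, 2, 2, 2, 2, 2, 2, 2, 2, 2, 2, 1] (32 cycles, including the fixed point 0).
32 cycles on 105: each ℓ→(−1)^(ℓ−1), product (−1)^73 = -1.
Via Zolotarev, sign(π_{83}) = (83|105) = -1.

-1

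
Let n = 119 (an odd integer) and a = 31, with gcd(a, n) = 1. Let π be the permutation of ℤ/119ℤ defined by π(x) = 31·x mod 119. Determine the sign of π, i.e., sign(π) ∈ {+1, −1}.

Trace 12: π^k(12) = [12, 15, 108, 16, 20, 25, 61] for k=0..6.
Decompose π into cycles: lengths [48, 48, 16, 6, 1] (5 cycles, including the fixed point 0).
With 5 cycles on 119 points, sign = (−1)^{119−5} = +1.
Zolotarev: (31|119) = +1, matching the cycle-count sign.

+1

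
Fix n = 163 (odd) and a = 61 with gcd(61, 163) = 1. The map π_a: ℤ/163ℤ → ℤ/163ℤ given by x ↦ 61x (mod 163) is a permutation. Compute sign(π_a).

Orbit of 126 under x↦61x: [126, 25, 58, 115, 6, 40, 158]… (length divides ord_163(61)).
π_61 has 7 disjoint cycles with lengths [27, 27, 27, 27, 27, 27, 1] on {0,…,162}.
n − c = 163 − 7 = 156; sign = (−1)^156 = +1.

+1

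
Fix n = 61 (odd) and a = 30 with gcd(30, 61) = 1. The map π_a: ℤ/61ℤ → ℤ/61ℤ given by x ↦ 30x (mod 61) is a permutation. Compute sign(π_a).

-1

Orbit of 43 under x↦30x: [43, 9, 26, 48, 37, 12, 55]… (length divides ord_61(30)).
The orbit structure of x ↦ 30x mod 61: 2 orbits of sizes [60, 1].
With 2 cycles on 61 points, sign = (−1)^{61−2} = -1.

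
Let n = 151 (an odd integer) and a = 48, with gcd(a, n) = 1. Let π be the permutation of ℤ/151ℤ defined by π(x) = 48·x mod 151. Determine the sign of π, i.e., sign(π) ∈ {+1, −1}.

-1

Start at x=149: 149 → 55 → 73 → 31 → 129 → 1 → 48 → … (one orbit).
Cycle lengths of π_48 on ℤ/151ℤ: [150, 1]; 2 cycles in total.
Σ(ℓ_i−1) = 151−2 = 149; sign = (−1)^149 = -1.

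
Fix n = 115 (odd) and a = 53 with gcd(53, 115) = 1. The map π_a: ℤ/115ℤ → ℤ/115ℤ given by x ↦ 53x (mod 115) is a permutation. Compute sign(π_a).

+1

Start at x=24: 24 → 7 → 26 → 113 → 9 → 17 → 96 → … (one orbit).
Decompose π into cycles: lengths [44, 44, 22, 4, 1] (5 cycles, including the fixed point 0).
5 cycles on 115: each ℓ→(−1)^(ℓ−1), product (−1)^110 = +1.
Zolotarev: (53|115) = +1, matching the cycle-count sign.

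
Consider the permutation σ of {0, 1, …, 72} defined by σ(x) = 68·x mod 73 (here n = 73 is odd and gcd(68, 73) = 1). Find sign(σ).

-1

Start at x=19: 19 → 51 → 37 → 34 → 49 → 47 → 57 → … (one orbit).
Cycle type of π: 72 + 1; total 2 cycles.
2 cycles on 73: each ℓ→(−1)^(ℓ−1), product (−1)^71 = -1.
The Jacobi symbol (68|73) = -1 (Zolotarev) agrees.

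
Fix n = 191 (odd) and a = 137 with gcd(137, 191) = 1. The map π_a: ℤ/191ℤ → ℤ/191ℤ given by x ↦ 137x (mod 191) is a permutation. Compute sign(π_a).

Trace 17: π^k(17) = [17, 37, 103, 168, 96, 164, 121] for k=0..6.
The orbit structure of x ↦ 137x mod 191: 2 orbits of sizes [190, 1].
2 cycles on 191: each ℓ→(−1)^(ℓ−1), product (−1)^189 = -1.

-1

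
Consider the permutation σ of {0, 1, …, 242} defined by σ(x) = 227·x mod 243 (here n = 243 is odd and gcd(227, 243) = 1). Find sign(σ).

-1

Trace 46: π^k(46) = [46, 236, 112, 152, 241, 32, 217] for k=0..6.
Cycle type of π: 162 + 54 + 18 + 6 + 2 + 1; total 6 cycles.
Σ(ℓ_i−1) = 243−6 = 237; sign = (−1)^237 = -1.
Zolotarev: (227|243) = -1, matching the cycle-count sign.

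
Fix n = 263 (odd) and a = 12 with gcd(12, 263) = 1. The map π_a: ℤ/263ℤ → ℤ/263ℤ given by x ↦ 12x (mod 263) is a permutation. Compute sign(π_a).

Orbit of 148 under x↦12x: [148, 198, 9, 108, 244, 35, 157]… (length divides ord_263(12)).
Cycle type of π: 131×2 + 1; total 3 cycles.
263 − 3 = 260 transpositions; sign(π) = (−1)^260 = +1.
Via Zolotarev, sign(π_{12}) = (12|263) = +1.

+1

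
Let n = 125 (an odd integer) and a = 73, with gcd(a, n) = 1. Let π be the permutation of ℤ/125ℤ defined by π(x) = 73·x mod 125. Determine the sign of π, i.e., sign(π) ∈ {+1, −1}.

Trace 87: π^k(87) = [87, 101, 123, 104, 92, 91, 18] for k=0..6.
Cycle type of π: 100 + 20 + 4 + 1; total 4 cycles.
125 − 4 = 121 transpositions; sign(π) = (−1)^121 = -1.

-1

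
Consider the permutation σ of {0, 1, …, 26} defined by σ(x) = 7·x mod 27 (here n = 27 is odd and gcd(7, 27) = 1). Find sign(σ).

+1

Orbit of 10 under x↦7x: [10, 16, 4, 1, 7, 22, 19]… (length divides ord_27(7)).
7 cycles of lengths [9, 9, 3, 3, 1, 1, 1].
7 cycles on 27: each ℓ→(−1)^(ℓ−1), product (−1)^20 = +1.
Zolotarev: (7|27) = +1, matching the cycle-count sign.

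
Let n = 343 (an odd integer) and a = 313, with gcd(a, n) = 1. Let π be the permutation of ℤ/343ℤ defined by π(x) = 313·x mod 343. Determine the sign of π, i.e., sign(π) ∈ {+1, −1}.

Start at x=342: 342 → 30 → 129 → 246 → 166 → 165 → 195 → … (one orbit).
Cycle lengths of π_313 on ℤ/343ℤ: [42, 42, 42, 42, 42, 42, 42, 6, 6, 6, 6, 6, 6, 6, 6, 1]; 16 cycles in total.
16 cycles on 343: each ℓ→(−1)^(ℓ−1), product (−1)^327 = -1.
The Jacobi symbol (313|343) = -1 (Zolotarev) agrees.

-1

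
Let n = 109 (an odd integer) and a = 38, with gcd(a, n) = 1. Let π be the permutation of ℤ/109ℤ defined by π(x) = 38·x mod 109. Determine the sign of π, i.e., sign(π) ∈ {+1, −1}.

Trace 1: π^k(1) = [1, 38, 27, 45, 75, 16, 63] for k=0..6.
Cycle type of π: 9×12 + 1; total 13 cycles.
With 13 cycles on 109 points, sign = (−1)^{109−13} = +1.
(38|109)_J = +1 (Zolotarev's lemma cross-check).

+1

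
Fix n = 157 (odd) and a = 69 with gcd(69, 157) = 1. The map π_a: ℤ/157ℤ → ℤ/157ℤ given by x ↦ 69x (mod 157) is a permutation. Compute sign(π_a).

Trace 24: π^k(24) = [24, 86, 125, 147, 95, 118, 135] for k=0..6.
Decompose π into cycles: lengths [156, 1] (2 cycles, including the fixed point 0).
Σ(ℓ_i−1) = 157−2 = 155; sign = (−1)^155 = -1.
Via Zolotarev, sign(π_{69}) = (69|157) = -1.

-1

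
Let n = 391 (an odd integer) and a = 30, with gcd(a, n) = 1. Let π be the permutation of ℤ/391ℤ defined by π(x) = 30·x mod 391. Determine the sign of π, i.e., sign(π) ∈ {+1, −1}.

-1

Orbit of 132 under x↦30x: [132, 50, 327, 35, 268, 220, 344]… (length divides ord_391(30)).
π_30 has 14 disjoint cycles with lengths [44, 44, 44, 44, 44, 44, 44, 44, 22, 4, 4, 4, 4, 1] on {0,…,390}.
Σ(ℓ_i−1) = 391−14 = 377; sign = (−1)^377 = -1.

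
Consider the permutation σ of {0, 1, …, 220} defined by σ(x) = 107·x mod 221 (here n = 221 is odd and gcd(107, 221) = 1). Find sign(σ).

Start at x=159: 159 → 217 → 14 → 172 → 61 → 118 → 29 → … (one orbit).
10 cycles of lengths [48, 48, 48, 48, 16, 3, 3, 3, 3, 1].
With 10 cycles on 221 points, sign = (−1)^{221−10} = -1.
Via Zolotarev, sign(π_{107}) = (107|221) = -1.

-1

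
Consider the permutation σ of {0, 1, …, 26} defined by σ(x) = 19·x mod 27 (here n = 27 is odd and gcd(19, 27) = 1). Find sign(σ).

Orbit of 1 under x↦19x: [1, 19, 10]… (length divides ord_27(19)).
The orbit structure of x ↦ 19x mod 27: 15 orbits of sizes [3, 3, 3, 3, 3, 3, 1, 1, 1, 1, 1, 1, 1, 1, 1].
With 15 cycles on 27 points, sign = (−1)^{27−15} = +1.
Check: (19/27) = +1 by Zolotarev.

+1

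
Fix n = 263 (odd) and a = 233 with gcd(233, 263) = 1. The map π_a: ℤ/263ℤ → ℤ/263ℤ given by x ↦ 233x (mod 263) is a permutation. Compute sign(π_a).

+1

Orbit of 96 under x↦233x: [96, 13, 136, 128, 105, 6, 83]… (length divides ord_263(233)).
Cycle lengths of π_233 on ℤ/263ℤ: [131, 131, 1]; 3 cycles in total.
With 3 cycles on 263 points, sign = (−1)^{263−3} = +1.
Zolotarev: (233|263) = +1, matching the cycle-count sign.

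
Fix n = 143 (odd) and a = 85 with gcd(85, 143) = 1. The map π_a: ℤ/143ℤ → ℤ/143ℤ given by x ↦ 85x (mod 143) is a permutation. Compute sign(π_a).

Trace 42: π^k(42) = [42, 138, 4, 54, 14, 46, 49] for k=0..6.
5 cycles of lengths [60, 60, 12, 10, 1].
n − c = 143 − 5 = 138; sign = (−1)^138 = +1.

+1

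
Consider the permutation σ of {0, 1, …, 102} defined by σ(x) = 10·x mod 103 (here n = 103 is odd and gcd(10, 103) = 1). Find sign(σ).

Start at x=23: 23 → 24 → 34 → 31 → 1 → 10 → 100 → … (one orbit).
Cycle lengths of π_10 on ℤ/103ℤ: [34, 34, 34, 1]; 4 cycles in total.
4 cycles on 103: each ℓ→(−1)^(ℓ−1), product (−1)^99 = -1.

-1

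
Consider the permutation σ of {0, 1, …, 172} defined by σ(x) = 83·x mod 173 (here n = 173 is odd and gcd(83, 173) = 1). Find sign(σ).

+1

Orbit of 52 under x↦83x: [52, 164, 118, 106, 148, 1, 83]… (length divides ord_173(83)).
Decompose π into cycles: lengths [43, 43, 43, 43, 1] (5 cycles, including the fixed point 0).
With 5 cycles on 173 points, sign = (−1)^{173−5} = +1.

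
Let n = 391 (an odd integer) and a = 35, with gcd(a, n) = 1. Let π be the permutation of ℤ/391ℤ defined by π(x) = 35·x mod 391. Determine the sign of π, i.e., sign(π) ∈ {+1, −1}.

Orbit of 52 under x↦35x: [52, 256, 358, 18, 239, 154, 307]… (length divides ord_391(35)).
Decompose π into cycles: lengths [11, 11, 11, 11, 11, 11, 11, 11, 11, 11, 11, 11, 11, 11, 11, 11, 11, 11, 11, 11, 11, 11, 11, 11, 11, 11, 11, 11, 11, 11, 11, 11, 11, 11, 1, 1, 1, 1, 1, 1, 1, 1, 1, 1, 1, 1, 1, 1, 1, 1, 1] (51 cycles, including the fixed point 0).
With 51 cycles on 391 points, sign = (−1)^{391−51} = +1.

+1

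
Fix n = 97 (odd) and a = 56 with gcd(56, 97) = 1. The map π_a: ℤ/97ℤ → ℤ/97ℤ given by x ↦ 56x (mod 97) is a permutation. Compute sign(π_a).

-1

Orbit of 35 under x↦56x: [35, 20, 53, 58, 47, 13, 49]… (length divides ord_97(56)).
2 cycles of lengths [96, 1].
97 − 2 = 95 transpositions; sign(π) = (−1)^95 = -1.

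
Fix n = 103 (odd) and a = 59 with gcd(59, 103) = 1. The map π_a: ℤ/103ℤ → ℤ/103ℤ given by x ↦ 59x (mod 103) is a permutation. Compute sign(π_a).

+1

Trace 34: π^k(34) = [34, 49, 7, 1, 59, 82, 100] for k=0..6.
Cycle lengths of π_59 on ℤ/103ℤ: [51, 51, 1]; 3 cycles in total.
With 3 cycles on 103 points, sign = (−1)^{103−3} = +1.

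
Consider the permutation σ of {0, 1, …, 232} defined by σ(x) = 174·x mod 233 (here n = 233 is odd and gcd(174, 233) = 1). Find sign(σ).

-1

Trace 56: π^k(56) = [56, 191, 148, 122, 25, 156, 116] for k=0..6.
Cycle type of π: 232 + 1; total 2 cycles.
Σ(ℓ_i−1) = 233−2 = 231; sign = (−1)^231 = -1.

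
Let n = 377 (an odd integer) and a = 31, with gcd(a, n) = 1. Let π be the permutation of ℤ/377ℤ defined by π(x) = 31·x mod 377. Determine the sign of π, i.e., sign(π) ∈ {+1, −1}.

+1

Orbit of 304 under x↦31x: [304, 376, 346, 170, 369, 129, 229]… (length divides ord_377(31)).
π_31 has 17 disjoint cycles with lengths [28, 28, 28, 28, 28, 28, 28, 28, 28, 28, 28, 28, 28, 4, 4, 4, 1] on {0,…,376}.
377 − 17 = 360 transpositions; sign(π) = (−1)^360 = +1.
Check: (31/377) = +1 by Zolotarev.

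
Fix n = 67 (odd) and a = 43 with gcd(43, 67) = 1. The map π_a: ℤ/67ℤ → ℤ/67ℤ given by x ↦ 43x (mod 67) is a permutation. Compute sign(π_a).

Orbit of 24 under x↦43x: [24, 27, 22, 8, 9, 52, 25]… (length divides ord_67(43)).
Cycle lengths of π_43 on ℤ/67ℤ: [22, 22, 22, 1]; 4 cycles in total.
sign(π) = (−1)^{n − #cycles} = (−1)^{67−4} = (−1)^63 = -1.

-1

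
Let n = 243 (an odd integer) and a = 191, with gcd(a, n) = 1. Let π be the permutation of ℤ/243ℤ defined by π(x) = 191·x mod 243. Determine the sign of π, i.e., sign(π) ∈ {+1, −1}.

-1

Start at x=77: 77 → 127 → 200 → 49 → 125 → 61 → 230 → … (one orbit).
Cycle type of π: 162 + 54 + 18 + 6 + 2 + 1; total 6 cycles.
Σ(ℓ_i−1) = 243−6 = 237; sign = (−1)^237 = -1.
(191|243)_J = -1 (Zolotarev's lemma cross-check).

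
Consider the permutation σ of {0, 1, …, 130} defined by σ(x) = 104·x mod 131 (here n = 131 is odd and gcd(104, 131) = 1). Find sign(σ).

Start at x=64: 64 → 106 → 20 → 115 → 39 → 126 → 4 → … (one orbit).
2 cycles of lengths [130, 1].
With 2 cycles on 131 points, sign = (−1)^{131−2} = -1.

-1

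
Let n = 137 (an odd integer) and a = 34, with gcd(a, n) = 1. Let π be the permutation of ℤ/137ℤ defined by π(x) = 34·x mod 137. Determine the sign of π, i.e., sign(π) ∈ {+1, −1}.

+1

Trace 56: π^k(56) = [56, 123, 72, 119, 73, 16, 133] for k=0..6.
Cycle lengths of π_34 on ℤ/137ℤ: [17, 17, 17, 17, 17, 17, 17, 17, 1]; 9 cycles in total.
n − c = 137 − 9 = 128; sign = (−1)^128 = +1.
Zolotarev: (34|137) = +1, matching the cycle-count sign.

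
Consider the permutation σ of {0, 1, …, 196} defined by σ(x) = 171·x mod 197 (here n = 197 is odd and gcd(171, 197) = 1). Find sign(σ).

Trace 105: π^k(105) = [105, 28, 60, 16, 175, 178, 100] for k=0..6.
π_171 has 5 disjoint cycles with lengths [49, 49, 49, 49, 1] on {0,…,196}.
197 − 5 = 192 transpositions; sign(π) = (−1)^192 = +1.
The Jacobi symbol (171|197) = +1 (Zolotarev) agrees.

+1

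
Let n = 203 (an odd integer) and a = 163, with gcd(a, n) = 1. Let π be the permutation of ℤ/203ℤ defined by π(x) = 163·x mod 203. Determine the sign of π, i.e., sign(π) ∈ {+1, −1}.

-1

Orbit of 141 under x↦163x: [141, 44, 67, 162, 16, 172, 22]… (length divides ord_203(163)).
Decompose π into cycles: lengths [84, 84, 28, 3, 3, 1] (6 cycles, including the fixed point 0).
With 6 cycles on 203 points, sign = (−1)^{203−6} = -1.
(163|203)_J = -1 (Zolotarev's lemma cross-check).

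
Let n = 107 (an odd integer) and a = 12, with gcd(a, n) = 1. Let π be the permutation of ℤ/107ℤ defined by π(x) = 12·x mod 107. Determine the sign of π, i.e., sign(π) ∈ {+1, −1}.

Orbit of 33 under x↦12x: [33, 75, 44, 100, 23, 62, 102]… (length divides ord_107(12)).
Cycle lengths of π_12 on ℤ/107ℤ: [53, 53, 1]; 3 cycles in total.
Σ(ℓ_i−1) = 107−3 = 104; sign = (−1)^104 = +1.

+1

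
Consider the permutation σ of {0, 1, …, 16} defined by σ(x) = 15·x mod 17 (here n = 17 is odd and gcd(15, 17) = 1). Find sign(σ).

Orbit of 9 under x↦15x: [9, 16, 2, 13, 8, 1, 15]… (length divides ord_17(15)).
Cycle type of π: 8×2 + 1; total 3 cycles.
17 − 3 = 14 transpositions; sign(π) = (−1)^14 = +1.

+1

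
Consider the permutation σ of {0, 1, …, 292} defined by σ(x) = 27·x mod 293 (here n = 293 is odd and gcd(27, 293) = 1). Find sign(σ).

Start at x=91: 91 → 113 → 121 → 44 → 16 → 139 → 237 → … (one orbit).
π_27 has 2 disjoint cycles with lengths [292, 1] on {0,…,292}.
sign(π) = (−1)^{n − #cycles} = (−1)^{293−2} = (−1)^291 = -1.

-1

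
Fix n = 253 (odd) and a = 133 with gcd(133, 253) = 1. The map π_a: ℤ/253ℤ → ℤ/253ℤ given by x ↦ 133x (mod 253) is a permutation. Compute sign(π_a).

+1

Trace 188: π^k(188) = [188, 210, 100, 144, 177, 12, 78] for k=0..6.
Decompose π into cycles: lengths [11, 11, 11, 11, 11, 11, 11, 11, 11, 11, 11, 11, 11, 11, 11, 11, 11, 11, 11, 11, 11, 11, 1, 1, 1, 1, 1, 1, 1, 1, 1, 1, 1] (33 cycles, including the fixed point 0).
n − c = 253 − 33 = 220; sign = (−1)^220 = +1.
Check: (133/253) = +1 by Zolotarev.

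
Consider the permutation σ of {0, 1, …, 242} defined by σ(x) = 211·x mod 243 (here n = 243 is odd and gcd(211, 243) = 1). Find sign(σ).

Start at x=235: 235 → 13 → 70 → 190 → 238 → 160 → 226 → … (one orbit).
Decompose π into cycles: lengths [81, 81, 27, 27, 9, 9, 3, 3, 1, 1, 1] (11 cycles, including the fixed point 0).
243 − 11 = 232 transpositions; sign(π) = (−1)^232 = +1.
Via Zolotarev, sign(π_{211}) = (211|243) = +1.

+1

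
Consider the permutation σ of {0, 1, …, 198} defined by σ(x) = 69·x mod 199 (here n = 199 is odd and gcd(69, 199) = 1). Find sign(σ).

Orbit of 140 under x↦69x: [140, 108, 89, 171, 58, 22, 125]… (length divides ord_199(69)).
The orbit structure of x ↦ 69x mod 199: 2 orbits of sizes [198, 1].
sign(π) = (−1)^{n − #cycles} = (−1)^{199−2} = (−1)^197 = -1.

-1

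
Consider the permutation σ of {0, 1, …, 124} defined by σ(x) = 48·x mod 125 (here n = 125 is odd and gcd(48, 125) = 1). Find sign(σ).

-1

Trace 68: π^k(68) = [68, 14, 47, 6, 38, 74, 52] for k=0..6.
4 cycles of lengths [100, 20, 4, 1].
125 − 4 = 121 transpositions; sign(π) = (−1)^121 = -1.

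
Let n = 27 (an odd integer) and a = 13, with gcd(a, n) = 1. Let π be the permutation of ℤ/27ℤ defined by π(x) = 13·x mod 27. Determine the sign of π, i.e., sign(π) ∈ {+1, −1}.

+1

Orbit of 1 under x↦13x: [1, 13, 7, 10, 22, 16, 19]… (length divides ord_27(13)).
Cycle lengths of π_13 on ℤ/27ℤ: [9, 9, 3, 3, 1, 1, 1]; 7 cycles in total.
n − c = 27 − 7 = 20; sign = (−1)^20 = +1.
Zolotarev: (13|27) = +1, matching the cycle-count sign.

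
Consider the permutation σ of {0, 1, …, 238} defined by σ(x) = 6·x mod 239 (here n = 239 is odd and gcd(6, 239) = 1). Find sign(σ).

Orbit of 211 under x↦6x: [211, 71, 187, 166, 40, 1, 6]… (length divides ord_239(6)).
15 cycles of lengths [17, 17, 17, 17, 17, 17, 17, 17, 17, 17, 17, 17, 17, 17, 1].
sign(π) = (−1)^{n − #cycles} = (−1)^{239−15} = (−1)^224 = +1.

+1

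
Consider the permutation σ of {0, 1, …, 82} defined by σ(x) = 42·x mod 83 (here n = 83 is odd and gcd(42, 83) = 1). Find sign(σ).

-1

Orbit of 6 under x↦42x: [6, 3, 43, 63, 73, 78, 39]… (length divides ord_83(42)).
The orbit structure of x ↦ 42x mod 83: 2 orbits of sizes [82, 1].
With 2 cycles on 83 points, sign = (−1)^{83−2} = -1.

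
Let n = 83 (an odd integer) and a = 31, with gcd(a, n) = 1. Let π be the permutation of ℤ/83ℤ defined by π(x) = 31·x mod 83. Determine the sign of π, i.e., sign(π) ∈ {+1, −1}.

+1

Trace 37: π^k(37) = [37, 68, 33, 27, 7, 51, 4] for k=0..6.
Cycle lengths of π_31 on ℤ/83ℤ: [41, 41, 1]; 3 cycles in total.
n − c = 83 − 3 = 80; sign = (−1)^80 = +1.
Zolotarev: (31|83) = +1, matching the cycle-count sign.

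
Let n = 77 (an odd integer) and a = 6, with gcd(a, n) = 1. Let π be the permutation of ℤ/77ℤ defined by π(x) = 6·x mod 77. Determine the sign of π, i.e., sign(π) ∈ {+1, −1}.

Trace 15: π^k(15) = [15, 13, 1, 6, 36, 62, 64] for k=0..6.
Decompose π into cycles: lengths [10, 10, 10, 10, 10, 10, 10, 2, 2, 2, 1] (11 cycles, including the fixed point 0).
Σ(ℓ_i−1) = 77−11 = 66; sign = (−1)^66 = +1.
Zolotarev: (6|77) = +1, matching the cycle-count sign.

+1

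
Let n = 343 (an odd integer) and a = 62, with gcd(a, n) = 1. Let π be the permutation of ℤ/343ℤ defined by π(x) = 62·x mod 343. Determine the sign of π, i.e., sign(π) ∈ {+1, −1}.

-1

Orbit of 153 under x↦62x: [153, 225, 230, 197, 209, 267, 90]… (length divides ord_343(62)).
Decompose π into cycles: lengths [98, 98, 98, 14, 14, 14, 2, 2, 2, 1] (10 cycles, including the fixed point 0).
Σ(ℓ_i−1) = 343−10 = 333; sign = (−1)^333 = -1.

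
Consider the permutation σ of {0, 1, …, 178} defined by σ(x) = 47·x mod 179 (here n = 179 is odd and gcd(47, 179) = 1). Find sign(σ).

Start at x=39: 39 → 43 → 52 → 117 → 129 → 156 → 172 → … (one orbit).
Cycle type of π: 89×2 + 1; total 3 cycles.
179 − 3 = 176 transpositions; sign(π) = (−1)^176 = +1.

+1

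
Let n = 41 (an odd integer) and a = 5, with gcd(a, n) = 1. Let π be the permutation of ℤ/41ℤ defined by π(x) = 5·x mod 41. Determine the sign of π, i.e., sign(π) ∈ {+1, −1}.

Orbit of 8 under x↦5x: [8, 40, 36, 16, 39, 31, 32]… (length divides ord_41(5)).
π_5 has 3 disjoint cycles with lengths [20, 20, 1] on {0,…,40}.
sign(π) = (−1)^{n − #cycles} = (−1)^{41−3} = (−1)^38 = +1.
Zolotarev: (5|41) = +1, matching the cycle-count sign.

+1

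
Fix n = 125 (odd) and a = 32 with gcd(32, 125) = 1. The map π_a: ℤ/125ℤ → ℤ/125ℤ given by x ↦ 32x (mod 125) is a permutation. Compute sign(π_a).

Trace 18: π^k(18) = [18, 76, 57, 74, 118, 26, 82] for k=0..6.
12 cycles of lengths [20, 20, 20, 20, 20, 4, 4, 4, 4, 4, 4, 1].
With 12 cycles on 125 points, sign = (−1)^{125−12} = -1.
Via Zolotarev, sign(π_{32}) = (32|125) = -1.

-1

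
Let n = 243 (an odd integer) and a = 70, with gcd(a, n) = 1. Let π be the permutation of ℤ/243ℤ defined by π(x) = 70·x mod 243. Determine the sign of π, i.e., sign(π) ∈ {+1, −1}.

Orbit of 235 under x↦70x: [235, 169, 166, 199, 79, 184, 1]… (length divides ord_243(70)).
Cycle lengths of π_70 on ℤ/243ℤ: [81, 81, 27, 27, 9, 9, 3, 3, 1, 1, 1]; 11 cycles in total.
243 − 11 = 232 transpositions; sign(π) = (−1)^232 = +1.
Via Zolotarev, sign(π_{70}) = (70|243) = +1.

+1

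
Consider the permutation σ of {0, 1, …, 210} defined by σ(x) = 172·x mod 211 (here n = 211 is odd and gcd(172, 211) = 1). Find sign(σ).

Orbit of 119 under x↦172x: [119, 1, 172, 44, 183, 37, 34]… (length divides ord_211(172)).
Cycle lengths of π_172 on ℤ/211ℤ: [105, 105, 1]; 3 cycles in total.
Σ(ℓ_i−1) = 211−3 = 208; sign = (−1)^208 = +1.
Via Zolotarev, sign(π_{172}) = (172|211) = +1.

+1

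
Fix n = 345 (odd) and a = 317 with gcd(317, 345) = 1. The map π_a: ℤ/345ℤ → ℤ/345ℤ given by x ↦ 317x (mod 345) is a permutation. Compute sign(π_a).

Orbit of 338 under x↦317x: [338, 196, 32, 139, 248, 301, 197]… (length divides ord_345(317)).
Cycle type of π: 44×6 + 22×2 + 11×2 + 4×3 + 2 + 1; total 15 cycles.
sign(π) = (−1)^{n − #cycles} = (−1)^{345−15} = (−1)^330 = +1.
Zolotarev: (317|345) = +1, matching the cycle-count sign.

+1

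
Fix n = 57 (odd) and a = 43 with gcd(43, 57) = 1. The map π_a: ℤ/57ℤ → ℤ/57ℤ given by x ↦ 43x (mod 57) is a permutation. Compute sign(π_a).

Start at x=28: 28 → 7 → 16 → 4 → 1 → 43 → 25 → … (one orbit).
9 cycles of lengths [9, 9, 9, 9, 9, 9, 1, 1, 1].
9 cycles on 57: each ℓ→(−1)^(ℓ−1), product (−1)^48 = +1.

+1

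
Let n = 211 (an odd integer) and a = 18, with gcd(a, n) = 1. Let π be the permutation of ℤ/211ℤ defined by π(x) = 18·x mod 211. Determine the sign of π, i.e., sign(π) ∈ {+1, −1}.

Start at x=198: 198 → 188 → 8 → 144 → 60 → 25 → 28 → … (one orbit).
Cycle lengths of π_18 on ℤ/211ℤ: [70, 70, 70, 1]; 4 cycles in total.
211 − 4 = 207 transpositions; sign(π) = (−1)^207 = -1.

-1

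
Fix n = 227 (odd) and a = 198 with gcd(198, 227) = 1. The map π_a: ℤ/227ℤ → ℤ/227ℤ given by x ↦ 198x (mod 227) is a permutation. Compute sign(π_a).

Trace 135: π^k(135) = [135, 171, 35, 120, 152, 132, 31] for k=0..6.
Cycle lengths of π_198 on ℤ/227ℤ: [226, 1]; 2 cycles in total.
sign(π) = (−1)^{n − #cycles} = (−1)^{227−2} = (−1)^225 = -1.

-1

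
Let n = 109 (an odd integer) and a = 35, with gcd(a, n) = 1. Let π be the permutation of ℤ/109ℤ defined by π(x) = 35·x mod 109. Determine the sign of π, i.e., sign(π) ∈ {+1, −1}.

+1

Trace 66: π^k(66) = [66, 21, 81, 1, 35, 26, 38] for k=0..6.
Cycle lengths of π_35 on ℤ/109ℤ: [27, 27, 27, 27, 1]; 5 cycles in total.
5 cycles on 109: each ℓ→(−1)^(ℓ−1), product (−1)^104 = +1.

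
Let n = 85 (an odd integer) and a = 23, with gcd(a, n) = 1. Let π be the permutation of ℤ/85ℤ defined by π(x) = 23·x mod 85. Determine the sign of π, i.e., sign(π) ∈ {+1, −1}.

Start at x=58: 58 → 59 → 82 → 16 → 28 → 49 → 22 → … (one orbit).
Cycle type of π: 16×5 + 4 + 1; total 7 cycles.
n − c = 85 − 7 = 78; sign = (−1)^78 = +1.
Zolotarev: (23|85) = +1, matching the cycle-count sign.

+1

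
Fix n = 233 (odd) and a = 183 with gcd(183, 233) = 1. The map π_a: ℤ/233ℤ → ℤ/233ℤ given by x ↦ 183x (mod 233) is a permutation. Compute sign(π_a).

Trace 37: π^k(37) = [37, 14, 232, 50, 63, 112, 225] for k=0..6.
Cycle type of π: 116×2 + 1; total 3 cycles.
233 − 3 = 230 transpositions; sign(π) = (−1)^230 = +1.
The Jacobi symbol (183|233) = +1 (Zolotarev) agrees.

+1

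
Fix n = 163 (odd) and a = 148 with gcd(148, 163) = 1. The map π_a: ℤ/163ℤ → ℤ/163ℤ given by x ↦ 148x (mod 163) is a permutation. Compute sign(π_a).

Start at x=52: 52 → 35 → 127 → 51 → 50 → 65 → 3 → … (one orbit).
Cycle lengths of π_148 on ℤ/163ℤ: [162, 1]; 2 cycles in total.
n − c = 163 − 2 = 161; sign = (−1)^161 = -1.
The Jacobi symbol (148|163) = -1 (Zolotarev) agrees.

-1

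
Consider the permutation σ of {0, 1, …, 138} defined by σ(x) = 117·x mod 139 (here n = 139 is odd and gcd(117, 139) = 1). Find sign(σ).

Orbit of 79 under x↦117x: [79, 69, 11, 36, 42, 49, 34]… (length divides ord_139(117)).
Cycle type of π: 69×2 + 1; total 3 cycles.
3 cycles on 139: each ℓ→(−1)^(ℓ−1), product (−1)^136 = +1.
Check: (117/139) = +1 by Zolotarev.

+1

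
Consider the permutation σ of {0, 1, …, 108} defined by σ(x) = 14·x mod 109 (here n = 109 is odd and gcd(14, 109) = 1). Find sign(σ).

Start at x=31: 31 → 107 → 81 → 44 → 71 → 13 → 73 → … (one orbit).
The orbit structure of x ↦ 14x mod 109: 2 orbits of sizes [108, 1].
n − c = 109 − 2 = 107; sign = (−1)^107 = -1.
Via Zolotarev, sign(π_{14}) = (14|109) = -1.

-1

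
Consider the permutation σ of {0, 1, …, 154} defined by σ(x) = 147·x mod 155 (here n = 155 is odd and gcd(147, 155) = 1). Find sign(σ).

+1

Start at x=126: 126 → 77 → 4 → 123 → 101 → 122 → 109 → … (one orbit).
The orbit structure of x ↦ 147x mod 155: 11 orbits of sizes [20, 20, 20, 20, 20, 20, 10, 10, 10, 4, 1].
Σ(ℓ_i−1) = 155−11 = 144; sign = (−1)^144 = +1.
Check: (147/155) = +1 by Zolotarev.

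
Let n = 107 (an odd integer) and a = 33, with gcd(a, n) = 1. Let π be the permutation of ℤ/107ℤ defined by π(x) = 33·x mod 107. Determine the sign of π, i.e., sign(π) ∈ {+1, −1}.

+1

Start at x=49: 49 → 12 → 75 → 14 → 34 → 52 → 4 → … (one orbit).
π_33 has 3 disjoint cycles with lengths [53, 53, 1] on {0,…,106}.
Σ(ℓ_i−1) = 107−3 = 104; sign = (−1)^104 = +1.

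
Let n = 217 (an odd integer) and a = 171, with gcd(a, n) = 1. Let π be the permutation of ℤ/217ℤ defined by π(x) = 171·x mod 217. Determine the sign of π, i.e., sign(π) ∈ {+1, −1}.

-1

Orbit of 163 under x↦171x: [163, 97, 95, 187, 78, 101, 128]… (length divides ord_217(171)).
Cycle lengths of π_171 on ℤ/217ℤ: [30, 30, 30, 30, 30, 30, 6, 5, 5, 5, 5, 5, 5, 1]; 14 cycles in total.
14 cycles on 217: each ℓ→(−1)^(ℓ−1), product (−1)^203 = -1.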